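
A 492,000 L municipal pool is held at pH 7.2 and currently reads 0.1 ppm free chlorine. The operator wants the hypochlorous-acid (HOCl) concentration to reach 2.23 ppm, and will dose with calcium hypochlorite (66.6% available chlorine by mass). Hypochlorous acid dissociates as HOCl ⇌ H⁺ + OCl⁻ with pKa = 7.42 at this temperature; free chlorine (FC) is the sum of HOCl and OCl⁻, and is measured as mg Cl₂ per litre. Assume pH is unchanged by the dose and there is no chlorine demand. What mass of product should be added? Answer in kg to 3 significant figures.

[OCl⁻]/[HOCl] = 10^(pH − pKa) = 10^(7.2 − 7.42) = 0.6026; fraction as HOCl = 1/(1 + 0.6026) = 0.624.
Free chlorine required for 2.23 ppm HOCl: 2.23 / 0.624 = 3.574 ppm.
FC to add: 3.574 − 0.1 = 3.474 mg/L as Cl₂.
Cl₂ equivalent: 3.474 mg/L × 492,000 L = 1709 g.
Product at 66.6% available Cl: 1709 / 0.666 = 2566 g.

2.57 kg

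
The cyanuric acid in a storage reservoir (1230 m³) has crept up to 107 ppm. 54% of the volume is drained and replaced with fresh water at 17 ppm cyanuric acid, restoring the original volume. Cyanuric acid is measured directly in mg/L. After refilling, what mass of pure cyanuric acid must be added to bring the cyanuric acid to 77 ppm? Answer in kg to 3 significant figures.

22.9 kg

Volume: 1230 m³ = 1,230,000 L.
After draining 54% and refilling: 107 × 0.46 + 17 × 0.54 = 58.4 ppm.
Deficit to target: 77 − 58.4 = 18.6 mg/L.
Mass: 18.6 mg/L × 1,230,000 L = 22,880 g cyanuric acid.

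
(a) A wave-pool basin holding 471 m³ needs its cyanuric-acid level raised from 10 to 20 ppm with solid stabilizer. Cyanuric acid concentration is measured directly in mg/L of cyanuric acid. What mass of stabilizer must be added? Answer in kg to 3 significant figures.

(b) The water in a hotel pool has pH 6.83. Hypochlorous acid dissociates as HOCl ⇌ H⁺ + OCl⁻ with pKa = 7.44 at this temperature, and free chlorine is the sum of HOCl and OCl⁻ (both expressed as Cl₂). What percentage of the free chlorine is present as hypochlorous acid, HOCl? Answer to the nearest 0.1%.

(a) Volume: 471 m³ = 471,000 L.
(a) CYA to add: (20 − 10) = 10 mg/L × 471,000 L = 4710 g cyanuric acid.

(b) [OCl⁻]/[HOCl] = 10^(pH − pKa) = 10^(6.83 − 7.44) = 10^-0.61 = 0.2455.
(b) Fraction as HOCl = 1 / (1 + 0.2455) = 0.8029.

(a) 4.71 kg; (b) 80.3%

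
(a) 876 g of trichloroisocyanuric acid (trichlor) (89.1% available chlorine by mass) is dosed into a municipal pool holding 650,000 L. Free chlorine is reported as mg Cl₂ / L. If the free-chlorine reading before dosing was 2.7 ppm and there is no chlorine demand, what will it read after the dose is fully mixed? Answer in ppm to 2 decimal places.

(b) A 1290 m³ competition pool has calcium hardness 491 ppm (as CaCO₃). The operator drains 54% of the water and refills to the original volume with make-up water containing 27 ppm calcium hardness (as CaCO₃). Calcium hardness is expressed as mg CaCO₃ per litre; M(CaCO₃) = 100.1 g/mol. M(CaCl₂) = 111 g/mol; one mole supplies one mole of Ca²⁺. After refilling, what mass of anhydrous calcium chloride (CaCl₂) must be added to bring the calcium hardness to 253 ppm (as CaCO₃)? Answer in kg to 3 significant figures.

(a) 3.90 ppm; (b) 18.0 kg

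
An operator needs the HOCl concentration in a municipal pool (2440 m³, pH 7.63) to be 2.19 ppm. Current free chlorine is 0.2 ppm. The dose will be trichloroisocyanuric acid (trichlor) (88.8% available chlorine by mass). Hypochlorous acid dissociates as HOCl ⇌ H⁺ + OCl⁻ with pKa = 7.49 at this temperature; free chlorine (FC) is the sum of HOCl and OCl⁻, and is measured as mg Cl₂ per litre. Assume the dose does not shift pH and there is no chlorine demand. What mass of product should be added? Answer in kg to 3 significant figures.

Volume: 2440 m³ = 2,440,000 L.
[OCl⁻]/[HOCl] = 10^(pH − pKa) = 10^(7.63 − 7.49) = 1.38; fraction as HOCl = 1/(1 + 1.38) = 0.4201.
Free chlorine required for 2.19 ppm HOCl: 2.19 / 0.4201 = 5.213 ppm.
FC to add: 5.213 − 0.2 = 5.013 mg/L as Cl₂.
Cl₂ equivalent: 5.013 mg/L × 2,440,000 L = 12,230 g.
Product at 88.8% available Cl: 12,230 / 0.888 = 13,770 g.

13.8 kg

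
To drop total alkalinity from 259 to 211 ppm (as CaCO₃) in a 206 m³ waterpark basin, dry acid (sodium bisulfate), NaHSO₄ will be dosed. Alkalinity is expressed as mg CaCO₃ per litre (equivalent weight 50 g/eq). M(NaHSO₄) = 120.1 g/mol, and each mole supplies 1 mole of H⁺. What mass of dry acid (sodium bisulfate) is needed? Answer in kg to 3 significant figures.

Volume: 206 m³ = 206,000 L.
Alkalinity to neutralize: (259 − 211) = 48 mg/L as CaCO₃ × 206,000 L = 9888 g as CaCO₃.
Equivalents of H⁺ required: 9888 ÷ 50 g/eq = 197.8 eq = 197.8 mol NaHSO₄.
Mass of NaHSO₄: 197.8 × 120.1 = 23,750 g.

23.8 kg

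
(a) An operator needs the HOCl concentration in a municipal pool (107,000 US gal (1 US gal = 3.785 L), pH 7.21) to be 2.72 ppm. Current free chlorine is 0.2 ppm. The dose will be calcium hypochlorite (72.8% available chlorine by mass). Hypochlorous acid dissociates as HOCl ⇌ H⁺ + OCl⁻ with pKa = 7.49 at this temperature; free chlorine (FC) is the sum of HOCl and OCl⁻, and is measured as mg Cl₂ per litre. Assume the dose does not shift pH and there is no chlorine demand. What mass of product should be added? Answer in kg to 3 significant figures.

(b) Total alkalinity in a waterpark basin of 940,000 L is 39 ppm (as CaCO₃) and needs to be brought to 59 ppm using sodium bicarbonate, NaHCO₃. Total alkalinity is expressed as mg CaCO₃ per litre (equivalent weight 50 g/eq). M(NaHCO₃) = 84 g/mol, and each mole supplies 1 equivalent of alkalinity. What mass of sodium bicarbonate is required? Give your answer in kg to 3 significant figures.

(a) 2.20 kg; (b) 31.6 kg

(a) Volume: 107,000 US gal × 3.785 L/gal = 404,995 L.
(a) [OCl⁻]/[HOCl] = 10^(pH − pKa) = 10^(7.21 − 7.49) = 0.5248; fraction as HOCl = 1/(1 + 0.5248) = 0.6558.
(a) Free chlorine required for 2.72 ppm HOCl: 2.72 / 0.6558 = 4.147 ppm.
(a) FC to add: 4.147 − 0.2 = 3.947 mg/L as Cl₂.
(a) Cl₂ equivalent: 3.947 mg/L × 404,995 L = 1599 g.
(a) Product at 72.8% available Cl: 1599 / 0.728 = 2196 g.

(b) Alkalinity to add: (59 − 39) = 20 mg/L as CaCO₃ × 940,000 L = 18,800 g as CaCO₃.
(b) Equivalents: 18,800 g ÷ 50 g/eq = 376 eq.
(b) NaHCO₃ supplies 1 eq per mole → 376 mol.
(b) Mass: 376 mol × 84 g/mol = 31,580 g.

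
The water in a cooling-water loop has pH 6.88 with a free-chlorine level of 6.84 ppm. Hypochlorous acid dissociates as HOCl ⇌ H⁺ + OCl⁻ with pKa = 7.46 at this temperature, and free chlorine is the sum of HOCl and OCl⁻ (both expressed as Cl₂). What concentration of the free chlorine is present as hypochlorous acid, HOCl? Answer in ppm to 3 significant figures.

5.42 ppm

[OCl⁻]/[HOCl] = 10^(pH − pKa) = 10^(6.88 − 7.46) = 10^-0.58 = 0.263.
Fraction as HOCl = 1 / (1 + 0.263) = 0.7917.
HOCl = 0.7917 × 6.84 ppm = 5.416 ppm.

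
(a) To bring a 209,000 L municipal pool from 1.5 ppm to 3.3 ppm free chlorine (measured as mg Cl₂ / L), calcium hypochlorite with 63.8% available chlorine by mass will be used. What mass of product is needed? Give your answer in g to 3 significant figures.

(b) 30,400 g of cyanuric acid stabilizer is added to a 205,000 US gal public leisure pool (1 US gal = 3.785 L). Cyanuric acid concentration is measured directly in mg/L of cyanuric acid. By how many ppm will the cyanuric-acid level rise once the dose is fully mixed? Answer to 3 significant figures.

(a) Chlorine deficit: 3.3 − 1.5 = 1.8 ppm = 1.8 mg/L as Cl₂.
(a) Cl₂ equivalent needed: 1.8 mg/L × 209,000 L = 376,200 mg = 376.2 g.
(a) Product at 63.8% available chlorine: 376.2 / 0.638 = 589.7 g.

(b) Volume: 205,000 US gal × 3.785 L/gal = 775,925 L.
(b) Rise: 30,400 g / 775,925 L × 1000 = 39.18 mg/L.

(a) 590 g; (b) 39.2 ppm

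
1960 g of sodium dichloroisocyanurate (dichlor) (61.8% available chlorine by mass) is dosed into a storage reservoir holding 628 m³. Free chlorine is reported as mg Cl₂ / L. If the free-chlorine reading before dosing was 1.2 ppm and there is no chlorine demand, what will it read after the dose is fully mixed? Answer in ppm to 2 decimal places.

3.13 ppm

Volume: 628 m³ = 628,000 L.
Available chlorine delivered: 1960 g × 0.618 = 1211 g as Cl₂.
Concentration rise: 1211 g / 628,000 L = 1.929 mg/L = 1.93 ppm.
Final FC: 1.2 + 1.93 = 3.13 ppm.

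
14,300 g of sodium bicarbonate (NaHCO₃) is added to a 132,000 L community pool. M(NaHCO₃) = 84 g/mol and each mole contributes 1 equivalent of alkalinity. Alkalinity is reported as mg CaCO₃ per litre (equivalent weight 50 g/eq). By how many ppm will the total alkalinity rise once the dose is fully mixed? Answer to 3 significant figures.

64.5 ppm

Moles of NaHCO₃: 14,300 g ÷ 84 g/mol = 170.2 mol → 170.2 eq of alkalinity.
As CaCO₃: 170.2 eq × 50 g/eq = 8512 g.
Rise: 8512 g / 132,000 L × 1000 = 64.48 mg/L.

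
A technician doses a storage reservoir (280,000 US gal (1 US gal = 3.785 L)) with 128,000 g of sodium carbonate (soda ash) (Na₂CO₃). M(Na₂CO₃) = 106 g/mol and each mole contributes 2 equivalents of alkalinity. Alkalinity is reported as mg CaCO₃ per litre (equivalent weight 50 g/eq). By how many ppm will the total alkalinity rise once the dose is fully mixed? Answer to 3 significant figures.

Volume: 280,000 US gal × 3.785 L/gal = 1,059,800 L.
Moles of Na₂CO₃: 128,000 g ÷ 106 g/mol = 1208 mol → 2415 eq of alkalinity.
As CaCO₃: 2415 eq × 50 g/eq = 120,800 g.
Rise: 120,800 g / 1,059,800 L × 1000 = 113.9 mg/L.

114 ppm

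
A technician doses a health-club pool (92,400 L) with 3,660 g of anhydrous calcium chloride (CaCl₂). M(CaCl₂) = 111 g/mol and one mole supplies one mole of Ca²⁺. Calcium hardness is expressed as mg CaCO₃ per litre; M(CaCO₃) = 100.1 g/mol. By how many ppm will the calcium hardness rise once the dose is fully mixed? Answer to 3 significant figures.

35.7 ppm

Moles of Ca²⁺: 3,660 g ÷ 111 g/mol = 32.97 mol.
As CaCO₃: 32.97 mol × 100.1 g/mol = 3301 g.
Rise: 3301 g / 92,400 L × 1000 = 35.72 mg/L.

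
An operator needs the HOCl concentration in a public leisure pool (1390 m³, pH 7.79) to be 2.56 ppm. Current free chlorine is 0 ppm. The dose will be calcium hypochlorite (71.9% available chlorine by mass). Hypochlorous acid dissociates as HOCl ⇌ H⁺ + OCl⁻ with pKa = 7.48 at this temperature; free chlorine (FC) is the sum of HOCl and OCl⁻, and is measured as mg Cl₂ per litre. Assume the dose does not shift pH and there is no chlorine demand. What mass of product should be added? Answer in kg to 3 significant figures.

Volume: 1390 m³ = 1,390,000 L.
[OCl⁻]/[HOCl] = 10^(pH − pKa) = 10^(7.79 − 7.48) = 2.042; fraction as HOCl = 1/(1 + 2.042) = 0.3288.
Free chlorine required for 2.56 ppm HOCl: 2.56 / 0.3288 = 7.787 ppm.
FC to add: 7.787 − 0 = 7.787 mg/L as Cl₂.
Cl₂ equivalent: 7.787 mg/L × 1,390,000 L = 10,820 g.
Product at 71.9% available Cl: 10,820 / 0.719 = 15,050 g.

15.1 kg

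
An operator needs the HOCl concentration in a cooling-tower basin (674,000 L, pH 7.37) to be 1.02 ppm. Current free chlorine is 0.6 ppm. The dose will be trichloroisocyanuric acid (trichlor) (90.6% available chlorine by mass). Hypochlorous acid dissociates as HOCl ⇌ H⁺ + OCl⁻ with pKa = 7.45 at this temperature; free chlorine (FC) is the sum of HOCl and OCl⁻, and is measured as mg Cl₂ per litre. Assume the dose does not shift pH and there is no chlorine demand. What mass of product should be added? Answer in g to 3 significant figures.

944 g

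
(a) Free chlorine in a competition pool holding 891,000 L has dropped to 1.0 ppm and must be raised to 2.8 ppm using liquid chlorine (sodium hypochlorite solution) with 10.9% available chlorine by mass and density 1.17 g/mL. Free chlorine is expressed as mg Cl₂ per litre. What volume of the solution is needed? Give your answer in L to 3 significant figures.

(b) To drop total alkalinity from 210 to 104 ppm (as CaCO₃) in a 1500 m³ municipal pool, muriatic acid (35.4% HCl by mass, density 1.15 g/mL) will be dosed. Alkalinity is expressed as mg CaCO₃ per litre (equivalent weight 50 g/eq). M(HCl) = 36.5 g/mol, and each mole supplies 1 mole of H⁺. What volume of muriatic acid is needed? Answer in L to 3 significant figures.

(a) Chlorine deficit: 2.8 − 1.0 = 1.8 ppm = 1.8 mg/L as Cl₂.
(a) Cl₂ equivalent needed: 1.8 mg/L × 891,000 L = 1,604,000 mg = 1604 g.
(a) Product at 10.9% available chlorine: 1604 / 0.109 = 14,710 g.
(a) Volume at density 1.17 g/mL: 14,710 g ÷ 1.17 g/mL = 12,580 mL.

(b) Volume: 1500 m³ = 1,500,000 L.
(b) Alkalinity to neutralize: (210 − 104) = 106 mg/L as CaCO₃ × 1,500,000 L = 159,000 g as CaCO₃.
(b) Equivalents of H⁺ required: 159,000 ÷ 50 g/eq = 3180 eq = 3180 mol HCl.
(b) Mass of HCl: 3180 × 36.5 = 116,100 g.
(b) Mass of 35.4% solution: 116,100 / 0.354 = 327,900 g.
(b) Volume: 327,900 g ÷ 1.15 g/mL = 285,100 mL.

(a) 12.6 L; (b) 285 L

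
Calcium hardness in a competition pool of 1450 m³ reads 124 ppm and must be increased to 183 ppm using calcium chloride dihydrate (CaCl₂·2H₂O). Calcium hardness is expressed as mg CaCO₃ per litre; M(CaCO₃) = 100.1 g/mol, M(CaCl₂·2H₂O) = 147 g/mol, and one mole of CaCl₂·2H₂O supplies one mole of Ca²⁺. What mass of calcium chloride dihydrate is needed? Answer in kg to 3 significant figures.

Volume: 1450 m³ = 1,450,000 L.
Hardness to add: (183 − 124) = 59 mg/L as CaCO₃ × 1,450,000 L = 85,550 g as CaCO₃.
Moles of Ca²⁺ (1 mol Ca²⁺ ≡ 1 mol CaCO₃): 85,550 / 100.1 g/mol = 854.6 mol.
Mass of CaCl₂·2H₂O: 854.6 × 147 = 125,600 g.

126 kg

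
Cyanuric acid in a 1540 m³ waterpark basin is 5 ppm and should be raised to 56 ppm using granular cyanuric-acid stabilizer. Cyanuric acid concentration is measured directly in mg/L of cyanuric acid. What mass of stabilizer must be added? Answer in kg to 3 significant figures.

Volume: 1540 m³ = 1,540,000 L.
CYA to add: (56 − 5) = 51 mg/L × 1,540,000 L = 78,540 g cyanuric acid.

78.5 kg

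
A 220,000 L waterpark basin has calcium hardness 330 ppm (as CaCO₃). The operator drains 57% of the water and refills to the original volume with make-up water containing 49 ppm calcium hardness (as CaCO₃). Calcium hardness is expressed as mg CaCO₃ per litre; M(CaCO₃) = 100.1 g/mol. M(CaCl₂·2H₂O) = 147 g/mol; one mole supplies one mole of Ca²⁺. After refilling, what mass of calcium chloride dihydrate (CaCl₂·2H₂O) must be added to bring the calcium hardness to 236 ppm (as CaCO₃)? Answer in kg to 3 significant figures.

After draining 57% and refilling: 330 × 0.43 + 49 × 0.57 = 169.83 ppm.
Deficit to target: 236 − 169.83 = 66.17 mg/L.
As CaCO₃: 66.17 mg/L × 220,000 L = 14,560 g; ÷ 100.1 = 145.4 mol Ca²⁺.
Mass: 145.4 × 147 = 21,380 g.

21.4 kg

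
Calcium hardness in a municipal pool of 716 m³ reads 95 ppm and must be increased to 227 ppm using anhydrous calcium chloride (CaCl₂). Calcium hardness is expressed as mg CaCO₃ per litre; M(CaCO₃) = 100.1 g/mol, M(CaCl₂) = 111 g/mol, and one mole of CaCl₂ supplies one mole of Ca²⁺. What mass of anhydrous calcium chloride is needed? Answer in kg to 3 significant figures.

105 kg

Volume: 716 m³ = 716,000 L.
Hardness to add: (227 − 95) = 132 mg/L as CaCO₃ × 716,000 L = 94,510 g as CaCO₃.
Moles of Ca²⁺ (1 mol Ca²⁺ ≡ 1 mol CaCO₃): 94,510 / 100.1 g/mol = 944.2 mol.
Mass of CaCl₂: 944.2 × 111 = 104,800 g.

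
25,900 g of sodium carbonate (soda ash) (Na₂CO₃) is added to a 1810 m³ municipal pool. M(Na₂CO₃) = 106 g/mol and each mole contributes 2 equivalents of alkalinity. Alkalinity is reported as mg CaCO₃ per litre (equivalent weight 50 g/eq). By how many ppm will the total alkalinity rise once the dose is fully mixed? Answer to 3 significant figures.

13.5 ppm

Volume: 1810 m³ = 1,810,000 L.
Moles of Na₂CO₃: 25,900 g ÷ 106 g/mol = 244.3 mol → 488.7 eq of alkalinity.
As CaCO₃: 488.7 eq × 50 g/eq = 24,430 g.
Rise: 24,430 g / 1,810,000 L × 1000 = 13.5 mg/L.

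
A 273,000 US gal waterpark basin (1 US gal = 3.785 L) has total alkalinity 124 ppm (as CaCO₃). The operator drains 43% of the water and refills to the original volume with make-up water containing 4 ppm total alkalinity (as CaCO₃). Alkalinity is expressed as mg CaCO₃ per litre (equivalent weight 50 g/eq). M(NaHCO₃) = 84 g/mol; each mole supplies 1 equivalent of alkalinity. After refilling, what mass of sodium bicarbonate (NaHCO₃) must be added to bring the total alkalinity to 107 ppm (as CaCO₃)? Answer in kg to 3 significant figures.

60.1 kg

Volume: 273,000 US gal × 3.785 L/gal = 1,033,305 L.
After draining 43% and refilling: 124 × 0.57 + 4 × 0.43 = 72.4 ppm.
Deficit to target: 107 − 72.4 = 34.6 mg/L.
As CaCO₃: 34.6 mg/L × 1,033,305 L = 35,750 g; ÷ 50 g/eq ÷ 1 = 715 mol NaHCO₃.
Mass: 715 × 84 = 60,060 g.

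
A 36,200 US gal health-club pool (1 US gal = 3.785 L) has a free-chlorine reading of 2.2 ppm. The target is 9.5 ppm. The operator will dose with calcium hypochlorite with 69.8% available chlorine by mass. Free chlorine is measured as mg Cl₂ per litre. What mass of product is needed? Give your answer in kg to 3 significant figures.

Volume: 36,200 US gal × 3.785 L/gal = 137,017 L.
Chlorine deficit: 9.5 − 2.2 = 7.3 ppm = 7.3 mg/L as Cl₂.
Cl₂ equivalent needed: 7.3 mg/L × 137,017 L = 1,000,000 mg = 1000 g.
Product at 69.8% available chlorine: 1000 / 0.698 = 1433 g.

1.43 kg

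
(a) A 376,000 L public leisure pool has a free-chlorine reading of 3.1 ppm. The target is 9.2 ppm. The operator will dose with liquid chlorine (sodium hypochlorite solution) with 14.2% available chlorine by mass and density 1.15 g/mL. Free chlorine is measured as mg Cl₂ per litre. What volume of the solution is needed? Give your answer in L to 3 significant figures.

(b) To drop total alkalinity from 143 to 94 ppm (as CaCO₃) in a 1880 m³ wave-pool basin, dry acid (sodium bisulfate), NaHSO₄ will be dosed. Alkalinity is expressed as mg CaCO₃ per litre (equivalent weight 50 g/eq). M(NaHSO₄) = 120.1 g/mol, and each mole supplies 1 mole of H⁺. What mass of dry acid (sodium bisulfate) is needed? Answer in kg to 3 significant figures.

(a) 14.0 L; (b) 221 kg

(a) Chlorine deficit: 9.2 − 3.1 = 6.1 ppm = 6.1 mg/L as Cl₂.
(a) Cl₂ equivalent needed: 6.1 mg/L × 376,000 L = 2,294,000 mg = 2294 g.
(a) Product at 14.2% available chlorine: 2294 / 0.142 = 16,150 g.
(a) Volume at density 1.15 g/mL: 16,150 g ÷ 1.15 g/mL = 14,050 mL.

(b) Volume: 1880 m³ = 1,880,000 L.
(b) Alkalinity to neutralize: (143 − 94) = 49 mg/L as CaCO₃ × 1,880,000 L = 92,120 g as CaCO₃.
(b) Equivalents of H⁺ required: 92,120 ÷ 50 g/eq = 1842 eq = 1842 mol NaHSO₄.
(b) Mass of NaHSO₄: 1842 × 120.1 = 221,300 g.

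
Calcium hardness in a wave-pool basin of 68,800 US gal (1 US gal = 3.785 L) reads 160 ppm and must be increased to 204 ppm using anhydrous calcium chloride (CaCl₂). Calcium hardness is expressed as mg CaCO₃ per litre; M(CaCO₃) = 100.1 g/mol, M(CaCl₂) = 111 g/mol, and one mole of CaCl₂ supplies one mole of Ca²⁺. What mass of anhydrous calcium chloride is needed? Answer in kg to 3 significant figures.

Volume: 68,800 US gal × 3.785 L/gal = 260,408 L.
Hardness to add: (204 − 160) = 44 mg/L as CaCO₃ × 260,408 L = 11,460 g as CaCO₃.
Moles of Ca²⁺ (1 mol Ca²⁺ ≡ 1 mol CaCO₃): 11,460 / 100.1 g/mol = 114.5 mol.
Mass of CaCl₂: 114.5 × 111 = 12,710 g.

12.7 kg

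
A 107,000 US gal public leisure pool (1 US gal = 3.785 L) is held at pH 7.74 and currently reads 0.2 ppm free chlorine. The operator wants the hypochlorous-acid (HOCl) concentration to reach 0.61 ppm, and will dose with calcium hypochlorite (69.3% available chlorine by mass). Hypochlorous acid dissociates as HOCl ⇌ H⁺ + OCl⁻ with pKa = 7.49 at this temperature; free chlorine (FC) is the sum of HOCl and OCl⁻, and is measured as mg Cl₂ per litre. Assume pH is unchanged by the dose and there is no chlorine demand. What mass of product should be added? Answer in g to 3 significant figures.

Volume: 107,000 US gal × 3.785 L/gal = 404,995 L.
[OCl⁻]/[HOCl] = 10^(pH − pKa) = 10^(7.74 − 7.49) = 1.778; fraction as HOCl = 1/(1 + 1.778) = 0.3599.
Free chlorine required for 0.61 ppm HOCl: 0.61 / 0.3599 = 1.695 ppm.
FC to add: 1.695 − 0.2 = 1.495 mg/L as Cl₂.
Cl₂ equivalent: 1.495 mg/L × 404,995 L = 605.4 g.
Product at 69.3% available Cl: 605.4 / 0.693 = 873.5 g.

874 g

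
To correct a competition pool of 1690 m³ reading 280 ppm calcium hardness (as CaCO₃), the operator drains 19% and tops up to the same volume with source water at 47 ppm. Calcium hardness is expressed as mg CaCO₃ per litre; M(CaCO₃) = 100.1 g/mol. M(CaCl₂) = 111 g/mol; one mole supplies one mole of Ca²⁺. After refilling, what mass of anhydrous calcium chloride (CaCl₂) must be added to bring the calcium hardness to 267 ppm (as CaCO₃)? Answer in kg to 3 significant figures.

Volume: 1690 m³ = 1,690,000 L.
After draining 19% and refilling: 280 × 0.81 + 47 × 0.19 = 235.73 ppm.
Deficit to target: 267 − 235.73 = 31.27 mg/L.
As CaCO₃: 31.27 mg/L × 1,690,000 L = 52,850 g; ÷ 100.1 = 527.9 mol Ca²⁺.
Mass: 527.9 × 111 = 58,600 g.

58.6 kg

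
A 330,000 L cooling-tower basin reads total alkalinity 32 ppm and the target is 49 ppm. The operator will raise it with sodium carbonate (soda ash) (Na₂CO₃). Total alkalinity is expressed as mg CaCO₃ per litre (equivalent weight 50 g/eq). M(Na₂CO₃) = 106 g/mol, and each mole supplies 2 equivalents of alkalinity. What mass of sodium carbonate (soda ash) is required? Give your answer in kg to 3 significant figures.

5.95 kg

Alkalinity to add: (49 − 32) = 17 mg/L as CaCO₃ × 330,000 L = 5610 g as CaCO₃.
Equivalents: 5610 g ÷ 50 g/eq = 112.2 eq.
Each mole of Na₂CO₃ supplies 2 eq, so 112.2 / 2 = 56.1 mol.
Mass: 56.1 mol × 106 g/mol = 5947 g.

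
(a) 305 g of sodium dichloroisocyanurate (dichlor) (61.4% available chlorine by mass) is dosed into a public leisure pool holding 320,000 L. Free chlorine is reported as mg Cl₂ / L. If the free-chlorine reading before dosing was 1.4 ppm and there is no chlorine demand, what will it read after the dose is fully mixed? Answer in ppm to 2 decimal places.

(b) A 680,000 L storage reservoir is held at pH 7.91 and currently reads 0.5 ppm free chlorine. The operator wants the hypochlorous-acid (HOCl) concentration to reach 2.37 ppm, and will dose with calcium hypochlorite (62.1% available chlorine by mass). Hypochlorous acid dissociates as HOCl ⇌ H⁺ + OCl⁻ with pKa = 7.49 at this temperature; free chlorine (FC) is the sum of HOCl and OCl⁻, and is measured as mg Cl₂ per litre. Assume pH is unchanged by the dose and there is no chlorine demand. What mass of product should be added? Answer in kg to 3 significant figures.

(a) 1.99 ppm; (b) 8.87 kg

(a) Available chlorine delivered: 305 g × 0.614 = 187.3 g as Cl₂.
(a) Concentration rise: 187.3 g / 320,000 L = 0.5852 mg/L = 0.59 ppm.
(a) Final FC: 1.4 + 0.59 = 1.99 ppm.

(b) [OCl⁻]/[HOCl] = 10^(pH − pKa) = 10^(7.91 − 7.49) = 2.63; fraction as HOCl = 1/(1 + 2.63) = 0.2755.
(b) Free chlorine required for 2.37 ppm HOCl: 2.37 / 0.2755 = 8.604 ppm.
(b) FC to add: 8.604 − 0.5 = 8.104 mg/L as Cl₂.
(b) Cl₂ equivalent: 8.104 mg/L × 680,000 L = 5511 g.
(b) Product at 62.1% available Cl: 5511 / 0.621 = 8874 g.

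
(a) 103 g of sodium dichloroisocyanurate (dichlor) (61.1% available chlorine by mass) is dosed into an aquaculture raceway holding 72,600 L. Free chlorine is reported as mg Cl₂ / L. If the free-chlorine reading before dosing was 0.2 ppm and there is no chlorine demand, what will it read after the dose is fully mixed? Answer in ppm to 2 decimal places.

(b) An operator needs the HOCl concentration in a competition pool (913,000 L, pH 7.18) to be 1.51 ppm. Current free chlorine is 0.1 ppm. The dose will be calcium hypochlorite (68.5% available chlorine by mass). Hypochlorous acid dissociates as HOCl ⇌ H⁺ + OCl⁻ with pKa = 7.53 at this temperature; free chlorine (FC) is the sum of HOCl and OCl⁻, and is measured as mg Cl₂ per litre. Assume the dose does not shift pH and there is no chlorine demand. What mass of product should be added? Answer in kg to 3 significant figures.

(a) Available chlorine delivered: 103 g × 0.611 = 62.93 g as Cl₂.
(a) Concentration rise: 62.93 g / 72,600 L = 0.8668 mg/L = 0.87 ppm.
(a) Final FC: 0.2 + 0.87 = 1.07 ppm.

(b) [OCl⁻]/[HOCl] = 10^(pH − pKa) = 10^(7.18 − 7.53) = 0.4467; fraction as HOCl = 1/(1 + 0.4467) = 0.6912.
(b) Free chlorine required for 1.51 ppm HOCl: 1.51 / 0.6912 = 2.184 ppm.
(b) FC to add: 2.184 − 0.1 = 2.084 mg/L as Cl₂.
(b) Cl₂ equivalent: 2.084 mg/L × 913,000 L = 1903 g.
(b) Product at 68.5% available Cl: 1903 / 0.685 = 2778 g.

(a) 1.07 ppm; (b) 2.78 kg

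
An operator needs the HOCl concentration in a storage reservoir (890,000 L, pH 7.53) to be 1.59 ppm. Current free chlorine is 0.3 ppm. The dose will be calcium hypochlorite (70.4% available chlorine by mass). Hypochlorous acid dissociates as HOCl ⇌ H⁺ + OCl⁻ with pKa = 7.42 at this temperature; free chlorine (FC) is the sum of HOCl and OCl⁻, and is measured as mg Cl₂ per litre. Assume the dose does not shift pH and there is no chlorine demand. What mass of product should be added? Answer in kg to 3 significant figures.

4.22 kg

[OCl⁻]/[HOCl] = 10^(pH − pKa) = 10^(7.53 − 7.42) = 1.288; fraction as HOCl = 1/(1 + 1.288) = 0.437.
Free chlorine required for 1.59 ppm HOCl: 1.59 / 0.437 = 3.638 ppm.
FC to add: 3.638 − 0.3 = 3.338 mg/L as Cl₂.
Cl₂ equivalent: 3.338 mg/L × 890,000 L = 2971 g.
Product at 70.4% available Cl: 2971 / 0.704 = 4220 g.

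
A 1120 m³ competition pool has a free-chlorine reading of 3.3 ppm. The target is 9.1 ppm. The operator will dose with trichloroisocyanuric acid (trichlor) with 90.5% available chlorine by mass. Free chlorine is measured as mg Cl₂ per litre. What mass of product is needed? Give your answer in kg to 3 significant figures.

Volume: 1120 m³ = 1,120,000 L.
Chlorine deficit: 9.1 − 3.3 = 5.8 ppm = 5.8 mg/L as Cl₂.
Cl₂ equivalent needed: 5.8 mg/L × 1,120,000 L = 6,496,000 mg = 6496 g.
Product at 90.5% available chlorine: 6496 / 0.905 = 7178 g.

7.18 kg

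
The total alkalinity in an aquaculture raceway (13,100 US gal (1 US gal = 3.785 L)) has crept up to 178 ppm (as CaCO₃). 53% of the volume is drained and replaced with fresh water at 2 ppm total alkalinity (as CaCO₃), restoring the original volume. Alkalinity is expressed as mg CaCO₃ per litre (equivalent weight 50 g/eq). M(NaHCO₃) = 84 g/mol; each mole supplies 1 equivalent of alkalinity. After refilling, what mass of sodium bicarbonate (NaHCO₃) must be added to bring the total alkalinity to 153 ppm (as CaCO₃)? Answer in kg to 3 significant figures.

5.69 kg

Volume: 13,100 US gal × 3.785 L/gal = 49,584 L.
After draining 53% and refilling: 178 × 0.47 + 2 × 0.53 = 84.72 ppm.
Deficit to target: 153 − 84.72 = 68.28 mg/L.
As CaCO₃: 68.28 mg/L × 49,584 L = 3386 g; ÷ 50 g/eq ÷ 1 = 67.71 mol NaHCO₃.
Mass: 67.71 × 84 = 5688 g.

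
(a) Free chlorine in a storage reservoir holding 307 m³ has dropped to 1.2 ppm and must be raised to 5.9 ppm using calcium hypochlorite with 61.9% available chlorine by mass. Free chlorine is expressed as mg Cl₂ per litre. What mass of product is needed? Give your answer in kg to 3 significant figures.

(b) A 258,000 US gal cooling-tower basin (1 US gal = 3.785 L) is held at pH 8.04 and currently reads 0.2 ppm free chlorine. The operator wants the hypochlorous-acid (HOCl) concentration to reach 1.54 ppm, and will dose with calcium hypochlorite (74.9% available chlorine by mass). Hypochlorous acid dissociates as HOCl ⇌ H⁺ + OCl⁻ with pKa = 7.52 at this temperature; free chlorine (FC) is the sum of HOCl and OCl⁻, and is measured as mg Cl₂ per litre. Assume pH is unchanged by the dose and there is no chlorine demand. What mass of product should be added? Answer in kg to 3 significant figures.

(a) Volume: 307 m³ = 307,000 L.
(a) Chlorine deficit: 5.9 − 1.2 = 4.7 ppm = 4.7 mg/L as Cl₂.
(a) Cl₂ equivalent needed: 4.7 mg/L × 307,000 L = 1,443,000 mg = 1443 g.
(a) Product at 61.9% available chlorine: 1443 / 0.619 = 2331 g.

(b) Volume: 258,000 US gal × 3.785 L/gal = 976,530 L.
(b) [OCl⁻]/[HOCl] = 10^(pH − pKa) = 10^(8.04 − 7.52) = 3.311; fraction as HOCl = 1/(1 + 3.311) = 0.2319.
(b) Free chlorine required for 1.54 ppm HOCl: 1.54 / 0.2319 = 6.639 ppm.
(b) FC to add: 6.639 − 0.2 = 6.439 mg/L as Cl₂.
(b) Cl₂ equivalent: 6.439 mg/L × 976,530 L = 6288 g.
(b) Product at 74.9% available Cl: 6288 / 0.749 = 8396 g.

(a) 2.33 kg; (b) 8.40 kg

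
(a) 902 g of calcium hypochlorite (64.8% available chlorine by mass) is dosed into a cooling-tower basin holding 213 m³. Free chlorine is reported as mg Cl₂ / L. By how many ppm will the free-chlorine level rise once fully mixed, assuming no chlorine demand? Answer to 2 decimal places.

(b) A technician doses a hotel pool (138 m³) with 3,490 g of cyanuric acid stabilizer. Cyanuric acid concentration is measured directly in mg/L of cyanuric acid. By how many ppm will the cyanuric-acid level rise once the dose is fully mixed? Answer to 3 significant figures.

(a) Volume: 213 m³ = 213,000 L.
(a) Available chlorine delivered: 902 g × 0.648 = 584.5 g as Cl₂.
(a) Concentration rise: 584.5 g / 213,000 L = 2.744 mg/L = 2.74 ppm.

(b) Volume: 138 m³ = 138,000 L.
(b) Rise: 3,490 g / 138,000 L × 1000 = 25.29 mg/L.

(a) 2.74 ppm; (b) 25.3 ppm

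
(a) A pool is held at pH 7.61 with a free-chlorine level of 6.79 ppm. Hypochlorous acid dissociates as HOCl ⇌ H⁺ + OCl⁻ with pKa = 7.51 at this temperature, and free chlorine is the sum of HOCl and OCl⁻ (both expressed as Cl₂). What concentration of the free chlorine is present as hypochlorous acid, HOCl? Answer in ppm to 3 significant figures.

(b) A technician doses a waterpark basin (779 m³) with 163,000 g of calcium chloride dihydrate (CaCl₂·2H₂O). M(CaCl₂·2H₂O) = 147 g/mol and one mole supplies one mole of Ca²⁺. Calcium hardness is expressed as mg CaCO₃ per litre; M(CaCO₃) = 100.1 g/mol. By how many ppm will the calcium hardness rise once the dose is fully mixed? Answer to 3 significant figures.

(a) 3.01 ppm; (b) 142 ppm

(a) [OCl⁻]/[HOCl] = 10^(pH − pKa) = 10^(7.61 − 7.51) = 10^0.10 = 1.259.
(a) Fraction as HOCl = 1 / (1 + 1.259) = 0.4427.
(a) HOCl = 0.4427 × 6.79 ppm = 3.006 ppm.

(b) Volume: 779 m³ = 779,000 L.
(b) Moles of Ca²⁺: 163,000 g ÷ 147 g/mol = 1109 mol.
(b) As CaCO₃: 1109 mol × 100.1 g/mol = 111,000 g.
(b) Rise: 111,000 g / 779,000 L × 1000 = 142.5 mg/L.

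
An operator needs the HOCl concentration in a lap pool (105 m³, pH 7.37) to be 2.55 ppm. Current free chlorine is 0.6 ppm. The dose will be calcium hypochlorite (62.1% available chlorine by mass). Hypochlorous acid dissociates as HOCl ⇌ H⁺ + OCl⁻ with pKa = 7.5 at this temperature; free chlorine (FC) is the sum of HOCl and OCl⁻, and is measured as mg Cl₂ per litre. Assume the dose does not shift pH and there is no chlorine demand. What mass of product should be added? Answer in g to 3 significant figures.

Volume: 105 m³ = 105,000 L.
[OCl⁻]/[HOCl] = 10^(pH − pKa) = 10^(7.37 − 7.5) = 0.7413; fraction as HOCl = 1/(1 + 0.7413) = 0.5743.
Free chlorine required for 2.55 ppm HOCl: 2.55 / 0.5743 = 4.44 ppm.
FC to add: 4.44 − 0.6 = 3.84 mg/L as Cl₂.
Cl₂ equivalent: 3.84 mg/L × 105,000 L = 403.2 g.
Product at 62.1% available Cl: 403.2 / 0.621 = 649.3 g.

649 g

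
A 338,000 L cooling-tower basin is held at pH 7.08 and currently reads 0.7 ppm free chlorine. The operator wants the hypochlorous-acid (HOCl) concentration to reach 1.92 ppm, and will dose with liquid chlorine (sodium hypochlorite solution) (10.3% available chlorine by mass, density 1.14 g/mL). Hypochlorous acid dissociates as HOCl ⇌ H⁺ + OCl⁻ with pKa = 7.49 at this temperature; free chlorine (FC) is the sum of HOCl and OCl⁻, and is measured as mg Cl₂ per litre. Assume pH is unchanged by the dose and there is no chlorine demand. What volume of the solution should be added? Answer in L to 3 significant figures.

5.66 L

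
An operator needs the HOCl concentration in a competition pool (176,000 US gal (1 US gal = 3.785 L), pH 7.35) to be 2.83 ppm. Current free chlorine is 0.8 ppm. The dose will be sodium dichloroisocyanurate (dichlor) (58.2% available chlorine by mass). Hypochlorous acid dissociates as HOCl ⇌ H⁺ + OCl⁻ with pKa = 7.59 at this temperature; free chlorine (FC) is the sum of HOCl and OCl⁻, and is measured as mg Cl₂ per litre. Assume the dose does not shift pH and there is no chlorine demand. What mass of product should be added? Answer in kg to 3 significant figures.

4.19 kg

Volume: 176,000 US gal × 3.785 L/gal = 666,160 L.
[OCl⁻]/[HOCl] = 10^(pH − pKa) = 10^(7.35 − 7.59) = 0.5754; fraction as HOCl = 1/(1 + 0.5754) = 0.6347.
Free chlorine required for 2.83 ppm HOCl: 2.83 / 0.6347 = 4.458 ppm.
FC to add: 4.458 − 0.8 = 3.658 mg/L as Cl₂.
Cl₂ equivalent: 3.658 mg/L × 666,160 L = 2437 g.
Product at 58.2% available Cl: 2437 / 0.582 = 4188 g.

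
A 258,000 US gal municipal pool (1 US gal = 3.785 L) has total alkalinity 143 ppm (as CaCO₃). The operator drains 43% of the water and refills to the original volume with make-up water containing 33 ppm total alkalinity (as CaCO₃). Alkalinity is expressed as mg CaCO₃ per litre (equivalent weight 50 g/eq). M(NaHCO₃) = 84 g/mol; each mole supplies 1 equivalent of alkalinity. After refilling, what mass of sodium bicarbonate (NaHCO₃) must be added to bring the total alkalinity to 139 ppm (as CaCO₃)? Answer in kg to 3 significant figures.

71.0 kg

Volume: 258,000 US gal × 3.785 L/gal = 976,530 L.
After draining 43% and refilling: 143 × 0.57 + 33 × 0.43 = 95.7 ppm.
Deficit to target: 139 − 95.7 = 43.3 mg/L.
As CaCO₃: 43.3 mg/L × 976,530 L = 42,280 g; ÷ 50 g/eq ÷ 1 = 845.7 mol NaHCO₃.
Mass: 845.7 × 84 = 71,040 g.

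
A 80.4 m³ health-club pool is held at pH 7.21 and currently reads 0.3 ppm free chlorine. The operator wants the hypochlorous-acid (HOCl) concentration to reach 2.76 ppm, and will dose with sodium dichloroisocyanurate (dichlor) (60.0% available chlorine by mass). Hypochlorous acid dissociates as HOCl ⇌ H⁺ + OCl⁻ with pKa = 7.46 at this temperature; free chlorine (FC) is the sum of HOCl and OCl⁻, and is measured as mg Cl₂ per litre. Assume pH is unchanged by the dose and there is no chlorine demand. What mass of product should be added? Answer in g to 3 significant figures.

Volume: 80.4 m³ = 80,400 L.
[OCl⁻]/[HOCl] = 10^(pH − pKa) = 10^(7.21 − 7.46) = 0.5623; fraction as HOCl = 1/(1 + 0.5623) = 0.6401.
Free chlorine required for 2.76 ppm HOCl: 2.76 / 0.6401 = 4.312 ppm.
FC to add: 4.312 − 0.3 = 4.012 mg/L as Cl₂.
Cl₂ equivalent: 4.012 mg/L × 80,400 L = 322.6 g.
Product at 60.0% available Cl: 322.6 / 0.6 = 537.6 g.

538 g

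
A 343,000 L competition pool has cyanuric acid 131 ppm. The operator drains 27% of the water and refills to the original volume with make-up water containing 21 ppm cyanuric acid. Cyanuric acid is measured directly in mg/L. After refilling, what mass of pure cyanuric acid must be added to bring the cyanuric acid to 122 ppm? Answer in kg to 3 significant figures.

7.10 kg

After draining 27% and refilling: 131 × 0.73 + 21 × 0.27 = 101.3 ppm.
Deficit to target: 122 − 101.3 = 20.7 mg/L.
Mass: 20.7 mg/L × 343,000 L = 7100 g cyanuric acid.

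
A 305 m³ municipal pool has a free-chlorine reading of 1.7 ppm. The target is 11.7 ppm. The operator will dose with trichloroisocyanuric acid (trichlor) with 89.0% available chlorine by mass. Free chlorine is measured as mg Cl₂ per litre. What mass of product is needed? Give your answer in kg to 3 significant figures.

Volume: 305 m³ = 305,000 L.
Chlorine deficit: 11.7 − 1.7 = 10 ppm = 10 mg/L as Cl₂.
Cl₂ equivalent needed: 10 mg/L × 305,000 L = 3,050,000 mg = 3050 g.
Product at 89.0% available chlorine: 3050 / 0.89 = 3427 g.

3.43 kg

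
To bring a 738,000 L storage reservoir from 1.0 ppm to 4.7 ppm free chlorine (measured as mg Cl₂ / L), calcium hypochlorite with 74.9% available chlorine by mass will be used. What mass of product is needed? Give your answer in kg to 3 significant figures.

3.65 kg

Chlorine deficit: 4.7 − 1.0 = 3.7 ppm = 3.7 mg/L as Cl₂.
Cl₂ equivalent needed: 3.7 mg/L × 738,000 L = 2,731,000 mg = 2731 g.
Product at 74.9% available chlorine: 2731 / 0.749 = 3646 g.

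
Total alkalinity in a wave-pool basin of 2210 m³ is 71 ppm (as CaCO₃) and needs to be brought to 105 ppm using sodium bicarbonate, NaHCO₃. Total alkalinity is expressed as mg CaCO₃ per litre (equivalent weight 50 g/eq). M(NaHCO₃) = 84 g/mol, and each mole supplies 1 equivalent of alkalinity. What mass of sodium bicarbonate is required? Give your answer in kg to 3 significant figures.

Volume: 2210 m³ = 2,210,000 L.
Alkalinity to add: (105 − 71) = 34 mg/L as CaCO₃ × 2,210,000 L = 75,140 g as CaCO₃.
Equivalents: 75,140 g ÷ 50 g/eq = 1503 eq.
NaHCO₃ supplies 1 eq per mole → 1503 mol.
Mass: 1503 mol × 84 g/mol = 126,200 g.

126 kg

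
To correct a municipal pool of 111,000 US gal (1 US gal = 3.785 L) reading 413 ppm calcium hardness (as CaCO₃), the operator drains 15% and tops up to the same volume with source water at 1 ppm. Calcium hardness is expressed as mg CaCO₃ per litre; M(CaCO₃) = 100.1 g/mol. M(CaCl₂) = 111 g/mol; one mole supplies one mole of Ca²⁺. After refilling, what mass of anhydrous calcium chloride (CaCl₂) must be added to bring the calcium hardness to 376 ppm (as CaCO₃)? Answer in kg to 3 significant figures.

11.6 kg

Volume: 111,000 US gal × 3.785 L/gal = 420,135 L.
After draining 15% and refilling: 413 × 0.85 + 1 × 0.15 = 351.2 ppm.
Deficit to target: 376 − 351.2 = 24.8 mg/L.
As CaCO₃: 24.8 mg/L × 420,135 L = 10,420 g; ÷ 100.1 = 104.1 mol Ca²⁺.
Mass: 104.1 × 111 = 11,550 g.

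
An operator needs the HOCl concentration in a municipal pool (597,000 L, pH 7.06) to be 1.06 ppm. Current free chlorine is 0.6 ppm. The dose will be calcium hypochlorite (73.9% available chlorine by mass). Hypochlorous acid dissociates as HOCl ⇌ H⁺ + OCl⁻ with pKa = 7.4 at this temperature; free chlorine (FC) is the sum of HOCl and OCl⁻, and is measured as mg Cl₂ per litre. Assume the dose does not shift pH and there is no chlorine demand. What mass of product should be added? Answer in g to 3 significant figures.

[OCl⁻]/[HOCl] = 10^(pH − pKa) = 10^(7.06 − 7.4) = 0.4571; fraction as HOCl = 1/(1 + 0.4571) = 0.6863.
Free chlorine required for 1.06 ppm HOCl: 1.06 / 0.6863 = 1.545 ppm.
FC to add: 1.545 − 0.6 = 0.9445 mg/L as Cl₂.
Cl₂ equivalent: 0.9445 mg/L × 597,000 L = 563.9 g.
Product at 73.9% available Cl: 563.9 / 0.739 = 763 g.

763 g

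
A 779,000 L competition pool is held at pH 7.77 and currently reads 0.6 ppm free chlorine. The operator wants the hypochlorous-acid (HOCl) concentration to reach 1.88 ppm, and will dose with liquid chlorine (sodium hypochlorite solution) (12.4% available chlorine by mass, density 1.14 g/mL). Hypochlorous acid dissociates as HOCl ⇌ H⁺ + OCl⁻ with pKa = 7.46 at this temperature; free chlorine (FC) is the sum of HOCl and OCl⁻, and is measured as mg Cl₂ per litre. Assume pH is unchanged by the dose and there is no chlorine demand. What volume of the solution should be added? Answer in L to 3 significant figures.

28.2 L

[OCl⁻]/[HOCl] = 10^(pH − pKa) = 10^(7.77 − 7.46) = 2.042; fraction as HOCl = 1/(1 + 2.042) = 0.3288.
Free chlorine required for 1.88 ppm HOCl: 1.88 / 0.3288 = 5.718 ppm.
FC to add: 5.718 − 0.6 = 5.118 mg/L as Cl₂.
Cl₂ equivalent: 5.118 mg/L × 779,000 L = 3987 g.
Product at 12.4% available Cl: 3987 / 0.124 = 32,160 g.
Volume: 32,160 g ÷ 1.14 g/mL = 28,210 mL.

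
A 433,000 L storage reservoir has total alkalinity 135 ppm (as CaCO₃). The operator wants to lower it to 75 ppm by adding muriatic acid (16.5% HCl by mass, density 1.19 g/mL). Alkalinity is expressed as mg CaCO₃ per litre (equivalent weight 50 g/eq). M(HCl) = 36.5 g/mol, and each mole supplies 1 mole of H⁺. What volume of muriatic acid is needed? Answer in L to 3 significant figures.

Alkalinity to neutralize: (135 − 75) = 60 mg/L as CaCO₃ × 433,000 L = 25,980 g as CaCO₃.
Equivalents of H⁺ required: 25,980 ÷ 50 g/eq = 519.6 eq = 519.6 mol HCl.
Mass of HCl: 519.6 × 36.5 = 18,970 g.
Mass of 16.5% solution: 18,970 / 0.165 = 114,900 g.
Volume: 114,900 g ÷ 1.19 g/mL = 96,590 mL.

96.6 L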